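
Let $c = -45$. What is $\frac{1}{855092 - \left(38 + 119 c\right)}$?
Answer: $\frac{1}{860409} \approx 1.1622 \cdot 10^{-6}$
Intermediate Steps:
$\frac{1}{855092 - \left(38 + 119 c\right)} = \frac{1}{855092 - -5317} = \frac{1}{855092 + \left(5355 - 38\right)} = \frac{1}{855092 + 5317} = \frac{1}{860409}$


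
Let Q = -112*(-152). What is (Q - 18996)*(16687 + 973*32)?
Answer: -94306956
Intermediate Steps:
Q = 17024
(Q - 18996)*(16687 + 973*32) = (17024 - 18996)*(16687 + 973*32) = -1972*(16687 + 31136) = -1972*47823 = -94306956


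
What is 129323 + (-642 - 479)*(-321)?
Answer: 489164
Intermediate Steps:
129323 + (-642 - 479)*(-321) = 129323 - 1121*(-321) = 129323 + 359841 = 489164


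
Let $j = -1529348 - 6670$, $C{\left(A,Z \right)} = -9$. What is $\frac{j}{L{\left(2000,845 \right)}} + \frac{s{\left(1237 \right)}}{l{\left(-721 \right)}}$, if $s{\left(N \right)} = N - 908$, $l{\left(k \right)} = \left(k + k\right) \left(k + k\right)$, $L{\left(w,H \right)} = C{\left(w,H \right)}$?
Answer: $\frac{152092406453}{891156} \approx 1.7067 \cdot 10^{5}$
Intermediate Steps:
$L{\left(w,H \right)} = -9$
$l{\left(k \right)} = 4 k^{2}$ ($l{\left(k \right)} = 2 k 2 k = 4 k^{2}$)
$s{\left(N \right)} = -908 + N$
$j = -1536018$ ($j = -1529348 - 6670 = -1536018$)
$\frac{j}{L{\left(2000,845 \right)}} + \frac{s{\left(1237 \right)}}{l{\left(-721 \right)}} = - \frac{1536018}{-9} + \frac{-908 + 1237}{4 \left(-721\right)^{2}} = \left(-1536018\right) \left(- \frac{1}{9}\right) + \frac{329}{4 \cdot 519841} = \frac{512006}{3} + \frac{329}{2079364} = \frac{512006}{3} + 329 \cdot \frac{1}{2079364} = \frac{512006}{3} + \frac{47}{297052} = \frac{152092406453}{891156}$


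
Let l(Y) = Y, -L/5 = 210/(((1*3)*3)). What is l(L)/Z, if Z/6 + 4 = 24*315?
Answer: -175/68004 ≈ -0.0025734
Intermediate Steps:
L = -350/3 (L = -1050/((1*3)*3) = -1050/(3*3) = -1050/9 = -5*70/3 = -350/3 ≈ -116.67)
Z = 45336 (Z = -24 + 6*(24*315) = -24 + 6*7560 = -24 + 45360 = 45336)
l(L)/Z = -350/3/45336 = -350/3*1/45336 = -175/68004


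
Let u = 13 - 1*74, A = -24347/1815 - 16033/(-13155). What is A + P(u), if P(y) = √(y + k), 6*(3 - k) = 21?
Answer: -19412326/1591755 + I*√246/2 ≈ -12.196 + 7.8422*I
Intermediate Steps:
k = -½ (k = 3 - ⅙*21 = 3 - 7/2 = -½ ≈ -0.50000)
A = -19412326/1591755 (A = -24347*1/1815 - 16033*(-1/13155) = -24347/1815 + 16033/13155 = -19412326/1591755 ≈ -12.196)
u = -61 (u = 13 - 74 = -61)
P(y) = √(-½ + y) (P(y) = √(y - ½) = √(-½ + y))
A + P(u) = -19412326/1591755 + √(-2 + 4*(-61))/2 = -19412326/1591755 + √(-2 - 244)/2 = -19412326/1591755 + √(-246)/2 = -19412326/1591755 + (I*√246)/2 = -19412326/1591755 + I*√246/2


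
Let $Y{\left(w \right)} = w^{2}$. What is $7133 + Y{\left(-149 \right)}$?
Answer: $29334$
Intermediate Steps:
$7133 + Y{\left(-149 \right)} = 7133 + \left(-149\right)^{2} = 7133 + 22201 = 29334$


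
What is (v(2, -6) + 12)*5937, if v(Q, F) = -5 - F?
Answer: 77181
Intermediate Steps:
(v(2, -6) + 12)*5937 = ((-5 - 1*(-6)) + 12)*5937 = ((-5 + 6) + 12)*5937 = (1 + 12)*5937 = 13*5937 = 77181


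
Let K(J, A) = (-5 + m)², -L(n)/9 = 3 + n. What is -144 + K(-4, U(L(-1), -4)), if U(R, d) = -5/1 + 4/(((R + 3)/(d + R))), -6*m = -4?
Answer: -1127/9 ≈ -125.22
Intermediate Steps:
m = ⅔ (m = -⅙*(-4) = ⅔ ≈ 0.66667)
L(n) = -27 - 9*n (L(n) = -9*(3 + n) = -27 - 9*n)
U(R, d) = -5 + 4*(R + d)/(3 + R) (U(R, d) = -5*1 + 4/(((3 + R)/(R + d))) = -5 + 4/(((3 + R)/(R + d))) = -5 + 4*((R + d)/(3 + R)) = -5 + 4*(R + d)/(3 + R))
K(J, A) = 169/9 (K(J, A) = (-5 + ⅔)² = (-13/3)² = 169/9)
-144 + K(-4, U(L(-1), -4)) = -144 + 169/9 = -1127/9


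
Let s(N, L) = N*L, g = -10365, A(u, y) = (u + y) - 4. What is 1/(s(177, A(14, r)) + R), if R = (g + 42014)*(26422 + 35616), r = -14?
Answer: 1/1963439954 ≈ 5.0931e-10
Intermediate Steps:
A(u, y) = -4 + u + y
R = 1963440662 (R = (-10365 + 42014)*(26422 + 35616) = 31649*62038 = 1963440662)
s(N, L) = L*N
1/(s(177, A(14, r)) + R) = 1/((-4 + 14 - 14)*177 + 1963440662) = 1/(-4*177 + 1963440662) = 1/(-708 + 1963440662) = 1/1963439954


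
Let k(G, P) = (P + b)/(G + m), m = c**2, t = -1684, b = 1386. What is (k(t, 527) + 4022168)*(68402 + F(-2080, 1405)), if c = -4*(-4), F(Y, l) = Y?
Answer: 190465309995551/714 ≈ 2.6676e+11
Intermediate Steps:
c = 16
m = 256 (m = 16**2 = 256)
k(G, P) = (1386 + P)/(256 + G) (k(G, P) = (P + 1386)/(G + 256) = (1386 + P)/(256 + G))
(k(t, 527) + 4022168)*(68402 + F(-2080, 1405)) = ((1386 + 527)/(256 - 1684) + 4022168)*(68402 - 2080) = (1913/(-1428) + 4022168)*66322 = (-1/1428*1913 + 4022168)*66322 = (-1913/1428 + 4022168)*66322 = (5743653991/1428)*66322 = 190465309995551/714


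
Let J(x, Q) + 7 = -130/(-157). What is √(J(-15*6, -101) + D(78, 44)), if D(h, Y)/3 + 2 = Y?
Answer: √2953641/157 ≈ 10.947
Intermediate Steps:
D(h, Y) = -6 + 3*Y
J(x, Q) = -969/157 (J(x, Q) = -7 - 130/(-157) = -7 - 130*(-1/157) = -7 + 130/157 = -969/157)
√(J(-15*6, -101) + D(78, 44)) = √(-969/157 + (-6 + 3*44)) = √(-969/157 + (-6 + 132)) = √(-969/157 + 126) = √(18813/157) = √2953641/157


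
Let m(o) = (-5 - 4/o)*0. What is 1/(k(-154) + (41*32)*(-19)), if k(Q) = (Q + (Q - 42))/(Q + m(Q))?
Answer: -11/274183 ≈ -4.0119e-5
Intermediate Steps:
m(o) = 0
k(Q) = (-42 + 2*Q)/Q (k(Q) = (Q + (Q - 42))/(Q + 0) = (Q + (-42 + Q))/Q = (-42 + 2*Q)/Q)
1/(k(-154) + (41*32)*(-19)) = 1/((2 - 42/(-154)) + (41*32)*(-19)) = 1/((2 - 42*(-1/154)) + 1312*(-19)) = 1/((2 + 3/11) - 24928) = 1/(25/11 - 24928) = 1/(-274183/11) = -11/274183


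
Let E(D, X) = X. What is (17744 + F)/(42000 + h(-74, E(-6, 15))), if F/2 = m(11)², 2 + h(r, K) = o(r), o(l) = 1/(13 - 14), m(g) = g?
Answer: 17986/41997 ≈ 0.42827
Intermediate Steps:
o(l) = -1 (o(l) = 1/(-1) = -1)
h(r, K) = -3 (h(r, K) = -2 - 1 = -3)
F = 242 (F = 2*11² = 2*121 = 242)
(17744 + F)/(42000 + h(-74, E(-6, 15))) = (17744 + 242)/(42000 - 3) = 17986/41997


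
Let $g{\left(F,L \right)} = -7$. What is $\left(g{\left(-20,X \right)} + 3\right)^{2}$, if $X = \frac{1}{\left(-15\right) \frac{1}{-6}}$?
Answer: $16$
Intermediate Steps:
$X = \frac{2}{5}$ ($X = \frac{1}{\left(-15\right) \left(- \frac{1}{6}\right)} = \frac{1}{\frac{5}{2}} = \frac{2}{5} \approx 0.4$)
$\left(g{\left(-20,X \right)} + 3\right)^{2} = \left(-7 + 3\right)^{2} = \left(-4\right)^{2} = 16$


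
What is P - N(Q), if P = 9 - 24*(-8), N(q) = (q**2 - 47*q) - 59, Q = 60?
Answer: -520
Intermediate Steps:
N(q) = -59 + q**2 - 47*q
P = 201 (P = 9 + 192 = 201)
P - N(Q) = 201 - (-59 + 60**2 - 47*60) = 201 - (-59 + 3600 - 2820) = 201 - 1*721 = 201 - 721 = -520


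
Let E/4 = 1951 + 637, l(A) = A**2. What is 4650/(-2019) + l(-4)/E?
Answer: -1002177/435431 ≈ -2.3016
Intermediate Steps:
E = 10352 (E = 4*(1951 + 637) = 4*2588 = 10352)
4650/(-2019) + l(-4)/E = 4650/(-2019) + (-4)**2/10352 = 4650*(-1/2019) + 16*(1/10352) = -1550/673 + 1/647 = -1002177/435431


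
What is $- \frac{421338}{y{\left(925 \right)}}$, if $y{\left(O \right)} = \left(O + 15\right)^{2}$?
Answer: $- \frac{210669}{441800} \approx -0.47684$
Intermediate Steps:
$y{\left(O \right)} = \left(15 + O\right)^{2}$
$- \frac{421338}{y{\left(925 \right)}} = - \frac{421338}{\left(15 + 925\right)^{2}} = - \frac{421338}{940^{2}} = - \frac{421338}{883600} = \left(-421338\right) \frac{1}{883600} = - \frac{210669}{441800}$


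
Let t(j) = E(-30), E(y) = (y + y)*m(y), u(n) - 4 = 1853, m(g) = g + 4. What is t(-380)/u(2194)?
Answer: 520/619 ≈ 0.84007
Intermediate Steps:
m(g) = 4 + g
u(n) = 1857 (u(n) = 4 + 1853 = 1857)
E(y) = 2*y*(4 + y) (E(y) = (y + y)*(4 + y) = (2*y)*(4 + y) = 2*y*(4 + y))
t(j) = 1560 (t(j) = 2*(-30)*(4 - 30) = 2*(-30)*(-26) = 1560)
t(-380)/u(2194) = 1560/1857 = 1560*(1/1857) = 520/619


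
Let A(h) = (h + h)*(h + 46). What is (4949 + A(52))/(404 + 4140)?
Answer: 15141/4544 ≈ 3.3321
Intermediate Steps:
A(h) = 2*h*(46 + h) (A(h) = (2*h)*(46 + h) = 2*h*(46 + h))
(4949 + A(52))/(404 + 4140) = (4949 + 2*52*(46 + 52))/(404 + 4140) = (4949 + 2*52*98)/4544 = (4949 + 10192)*(1/4544) = 15141*(1/4544) = 15141/4544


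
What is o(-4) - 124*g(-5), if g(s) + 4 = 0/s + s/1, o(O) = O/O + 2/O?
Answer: 2233/2 ≈ 1116.5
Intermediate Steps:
o(O) = 1 + 2/O
g(s) = -4 + s (g(s) = -4 + (0/s + s/1) = -4 + (0 + s*1) = -4 + (0 + s) = -4 + s)
o(-4) - 124*g(-5) = (2 - 4)/(-4) - 124*(-4 - 5) = -1/4*(-2) - 124*(-9) = 1/2 + 1116 = 2233/2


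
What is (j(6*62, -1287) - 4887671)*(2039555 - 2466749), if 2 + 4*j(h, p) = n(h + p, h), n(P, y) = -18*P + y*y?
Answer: 2071445763852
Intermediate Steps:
n(P, y) = y² - 18*P (n(P, y) = -18*P + y² = y² - 18*P)
j(h, p) = -½ - 9*h/2 - 9*p/2 + h²/4 (j(h, p) = -½ + (h² - 18*(h + p))/4 = -½ + (h² + (-18*h - 18*p))/4 = -½ + (h² - 18*h - 18*p)/4 = -½ + (-9*h/2 - 9*p/2 + h²/4) = -½ - 9*h/2 - 9*p/2 + h²/4)
(j(6*62, -1287) - 4887671)*(2039555 - 2466749) = ((-½ - 27*62 - 9/2*(-1287) + (6*62)²/4) - 4887671)*(2039555 - 2466749) = ((-½ - 9/2*372 + 11583/2 + (¼)*372²) - 4887671)*(-427194) = ((-½ - 1674 + 11583/2 + (¼)*138384) - 4887671)*(-427194) = ((-½ - 1674 + 11583/2 + 34596) - 4887671)*(-427194) = (38713 - 4887671)*(-427194) = -4848958*(-427194) = 2071445763852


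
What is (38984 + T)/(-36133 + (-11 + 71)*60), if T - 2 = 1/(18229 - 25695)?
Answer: -291069475/242891378 ≈ -1.1984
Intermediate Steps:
T = 14931/7466 (T = 2 + 1/(18229 - 25695) = 2 + 1/(-7466) = 2 - 1/7466 = 14931/7466 ≈ 1.9999)
(38984 + T)/(-36133 + (-11 + 71)*60) = (38984 + 14931/7466)/(-36133 + (-11 + 71)*60) = 291069475/(7466*(-36133 + 60*60)) = 291069475/(7466*(-36133 + 3600)) = (291069475/7466)/(-32533) = (291069475/7466)*(-1/32533) = -291069475/242891378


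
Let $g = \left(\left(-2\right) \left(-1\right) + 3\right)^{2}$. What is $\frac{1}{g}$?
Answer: $\frac{1}{25} \approx 0.04$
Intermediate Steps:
$g = 25$ ($g = \left(2 + 3\right)^{2} = 5^{2} = 25$)
$\frac{1}{g} = \frac{1}{25}$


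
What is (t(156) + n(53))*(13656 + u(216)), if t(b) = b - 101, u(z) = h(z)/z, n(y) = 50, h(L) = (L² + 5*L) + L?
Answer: 1457190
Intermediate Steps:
h(L) = L² + 6*L
u(z) = 6 + z (u(z) = (z*(6 + z))/z = 6 + z)
t(b) = -101 + b
(t(156) + n(53))*(13656 + u(216)) = ((-101 + 156) + 50)*(13656 + (6 + 216)) = (55 + 50)*(13656 + 222) = 105*13878 = 1457190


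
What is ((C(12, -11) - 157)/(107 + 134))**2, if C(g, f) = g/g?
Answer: 24336/58081 ≈ 0.41900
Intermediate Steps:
C(g, f) = 1
((C(12, -11) - 157)/(107 + 134))**2 = ((1 - 157)/(107 + 134))**2 = (-156/241)**2 = 24336/58081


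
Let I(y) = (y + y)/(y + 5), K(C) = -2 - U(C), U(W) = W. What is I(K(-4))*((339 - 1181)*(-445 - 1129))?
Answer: 5301232/7 ≈ 7.5732e+5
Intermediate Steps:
K(C) = -2 - C
I(y) = 2*y/(5 + y) (I(y) = (2*y)/(5 + y) = 2*y/(5 + y))
I(K(-4))*((339 - 1181)*(-445 - 1129)) = (2*(-2 - 1*(-4))/(5 + (-2 - 1*(-4))))*((339 - 1181)*(-445 - 1129)) = (2*(-2 + 4)/(5 + (-2 + 4)))*(-842*(-1574)) = (2*2/(5 + 2))*1325308 = (2*2/7)*1325308 = (2*2*(1/7))*1325308 = (4/7)*1325308 = 5301232/7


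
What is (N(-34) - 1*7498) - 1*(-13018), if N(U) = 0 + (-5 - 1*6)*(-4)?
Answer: 5564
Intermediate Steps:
N(U) = 44 (N(U) = 0 + (-5 - 6)*(-4) = 0 - 11*(-4) = 0 + 44 = 44)
(N(-34) - 1*7498) - 1*(-13018) = (44 - 1*7498) - 1*(-13018) = (44 - 7498) + 13018 = -7454 + 13018 = 5564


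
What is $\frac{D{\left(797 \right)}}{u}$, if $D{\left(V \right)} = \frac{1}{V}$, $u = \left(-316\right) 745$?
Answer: $- \frac{1}{187629740} \approx -5.3296 \cdot 10^{-9}$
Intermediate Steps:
$u = -235420$
$\frac{D{\left(797 \right)}}{u} = \frac{1}{797 \left(-235420\right)} = \frac{1}{797} \left(- \frac{1}{235420}\right) = - \frac{1}{187629740}$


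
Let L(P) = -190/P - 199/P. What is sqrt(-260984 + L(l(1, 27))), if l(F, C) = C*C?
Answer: 5*I*sqrt(7610309)/27 ≈ 510.87*I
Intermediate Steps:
l(F, C) = C**2
L(P) = -389/P
sqrt(-260984 + L(l(1, 27))) = sqrt(-260984 - 389/(27**2)) = sqrt(-260984 - 389/729) = sqrt(-190257725/729) = 5*I*sqrt(7610309)/27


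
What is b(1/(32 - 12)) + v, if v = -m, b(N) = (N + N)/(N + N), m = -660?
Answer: 661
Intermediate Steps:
b(N) = 1 (b(N) = (2*N)/((2*N)) = (2*N)*(1/(2*N)) = 1)
v = 660 (v = -1*(-660) = 660)
b(1/(32 - 12)) + v = 1 + 660 = 661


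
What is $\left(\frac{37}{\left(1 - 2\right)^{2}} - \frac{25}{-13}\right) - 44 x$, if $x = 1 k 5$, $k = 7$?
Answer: $- \frac{19514}{13} \approx -1501.1$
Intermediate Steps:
$x = 35$ ($x = 1 \cdot 7 \cdot 5 = 7 \cdot 5 = 35$)
$\left(\frac{37}{\left(1 - 2\right)^{2}} - \frac{25}{-13}\right) - 44 x = \left(\frac{37}{\left(1 - 2\right)^{2}} - \frac{25}{-13}\right) - 1540 = \left(\frac{37}{\left(-1\right)^{2}} - - \frac{25}{13}\right) - 1540 = \left(\frac{37}{1} + \frac{25}{13}\right) - 1540 = \left(37 \cdot 1 + \frac{25}{13}\right) - 1540 = \left(37 + \frac{25}{13}\right) - 1540 = \frac{506}{13} - 1540 = - \frac{19514}{13}$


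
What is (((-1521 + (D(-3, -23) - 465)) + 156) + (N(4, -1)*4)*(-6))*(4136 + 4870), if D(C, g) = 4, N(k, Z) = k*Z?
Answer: -15580380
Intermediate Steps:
N(k, Z) = Z*k
(((-1521 + (D(-3, -23) - 465)) + 156) + (N(4, -1)*4)*(-6))*(4136 + 4870) = (((-1521 + (4 - 465)) + 156) + (-1*4*4)*(-6))*(4136 + 4870) = (((-1521 - 461) + 156) - 4*4*(-6))*9006 = ((-1982 + 156) - 16*(-6))*9006 = (-1826 + 96)*9006 = -1730*9006 = -15580380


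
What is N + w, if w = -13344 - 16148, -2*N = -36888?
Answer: -11048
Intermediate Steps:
N = 18444 (N = -½*(-36888) = 18444)
w = -29492
N + w = 18444 - 29492 = -11048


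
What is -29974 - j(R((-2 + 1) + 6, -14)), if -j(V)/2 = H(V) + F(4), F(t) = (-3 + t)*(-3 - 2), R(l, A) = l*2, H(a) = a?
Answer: -29964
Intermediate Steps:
R(l, A) = 2*l
F(t) = 15 - 5*t (F(t) = (-3 + t)*(-5) = 15 - 5*t)
j(V) = 10 - 2*V (j(V) = -2*(V + (15 - 5*4)) = -2*(V + (15 - 20)) = -2*(V - 5) = -2*(-5 + V) = 10 - 2*V)
-29974 - j(R((-2 + 1) + 6, -14)) = -29974 - (10 - 4*((-2 + 1) + 6)) = -29974 - (10 - 4*(-1 + 6)) = -29974 - (10 - 4*5) = -29974 - (10 - 2*10) = -29974 - (10 - 20) = -29974 - 1*(-10) = -29974 + 10 = -29964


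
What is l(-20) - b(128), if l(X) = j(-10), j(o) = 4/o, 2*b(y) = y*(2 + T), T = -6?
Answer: 1278/5 ≈ 255.60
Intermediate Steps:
b(y) = -2*y (b(y) = (y*(2 - 6))/2 = (y*(-4))/2 = (-4*y)/2 = -2*y)
l(X) = -2/5 (l(X) = 4/(-10) = 4*(-1/10) = -2/5)
l(-20) - b(128) = -2/5 - (-2)*128 = -2/5 - 1*(-256) = -2/5 + 256 = 1278/5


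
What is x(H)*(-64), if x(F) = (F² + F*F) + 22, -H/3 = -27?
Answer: -841216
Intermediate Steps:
H = 81 (H = -3*(-27) = 81)
x(F) = 22 + 2*F² (x(F) = (F² + F²) + 22 = 2*F² + 22 = 22 + 2*F²)
x(H)*(-64) = (22 + 2*81²)*(-64) = (22 + 2*6561)*(-64) = (22 + 13122)*(-64) = 13144*(-64) = -841216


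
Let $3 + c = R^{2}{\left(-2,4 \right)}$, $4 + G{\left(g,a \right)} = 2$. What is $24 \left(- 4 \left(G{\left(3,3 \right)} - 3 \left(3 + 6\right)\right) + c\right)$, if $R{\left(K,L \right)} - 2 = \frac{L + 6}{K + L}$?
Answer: $3888$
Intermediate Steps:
$R{\left(K,L \right)} = 2 + \frac{6 + L}{K + L}$ ($R{\left(K,L \right)} = 2 + \frac{L + 6}{K + L} = 2 + \frac{6 + L}{K + L}$)
$G{\left(g,a \right)} = -2$ ($G{\left(g,a \right)} = -4 + 2 = -2$)
$c = 46$ ($c = -3 + \left(\frac{6 + 2 \left(-2\right) + 3 \cdot 4}{-2 + 4}\right)^{2} = -3 + \left(\frac{6 - 4 + 12}{2}\right)^{2} = -3 + \left(\frac{1}{2} \cdot 14\right)^{2} = -3 + 7^{2} = -3 + 49 = 46$)
$24 \left(- 4 \left(G{\left(3,3 \right)} - 3 \left(3 + 6\right)\right) + c\right) = 24 \left(- 4 \left(-2 - 3 \left(3 + 6\right)\right) + 46\right) = 24 \left(- 4 \left(-2 - 27\right) + 46\right) = 24 \left(\left(-4\right) \left(-29\right) + 46\right) = 24 \left(116 + 46\right) = 24 \cdot 162 = 3888$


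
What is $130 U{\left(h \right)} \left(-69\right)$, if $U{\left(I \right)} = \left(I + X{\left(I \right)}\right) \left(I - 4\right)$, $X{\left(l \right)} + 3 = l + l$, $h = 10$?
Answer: $-1453140$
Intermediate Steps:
$X{\left(l \right)} = -3 + 2 l$ ($X{\left(l \right)} = -3 + \left(l + l\right) = -3 + 2 l$)
$U{\left(I \right)} = \left(-4 + I\right) \left(-3 + 3 I\right)$ ($U{\left(I \right)} = \left(I + \left(-3 + 2 I\right)\right) \left(I - 4\right) = \left(-3 + 3 I\right) \left(-4 + I\right) = \left(-4 + I\right) \left(-3 + 3 I\right)$)
$130 U{\left(h \right)} \left(-69\right) = 130 \left(12 - 150 + 3 \cdot 10^{2}\right) \left(-69\right) = 130 \left(12 - 150 + 3 \cdot 100\right) \left(-69\right) = 130 \left(12 - 150 + 300\right) \left(-69\right) = 130 \cdot 162 \left(-69\right) = 21060 \left(-69\right) = -1453140$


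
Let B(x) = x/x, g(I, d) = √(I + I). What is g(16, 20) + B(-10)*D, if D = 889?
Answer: 889 + 4*√2 ≈ 894.66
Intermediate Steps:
g(I, d) = √2*√I (g(I, d) = √(2*I) = √2*√I)
B(x) = 1
g(16, 20) + B(-10)*D = √2*√16 + 1*889 = √2*4 + 889 = 4*√2 + 889 = 889 + 4*√2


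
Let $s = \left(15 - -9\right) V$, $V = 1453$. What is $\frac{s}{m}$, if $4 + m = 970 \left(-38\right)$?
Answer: $- \frac{1453}{1536} \approx -0.94596$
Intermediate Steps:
$m = -36864$ ($m = -4 + 970 \left(-38\right) = -4 - 36860 = -36864$)
$s = 34872$ ($s = \left(15 - -9\right) 1453 = \left(15 + 9\right) 1453 = 24 \cdot 1453 = 34872$)
$\frac{s}{m} = \frac{34872}{-36864} = 34872 \left(- \frac{1}{36864}\right) = - \frac{1453}{1536}$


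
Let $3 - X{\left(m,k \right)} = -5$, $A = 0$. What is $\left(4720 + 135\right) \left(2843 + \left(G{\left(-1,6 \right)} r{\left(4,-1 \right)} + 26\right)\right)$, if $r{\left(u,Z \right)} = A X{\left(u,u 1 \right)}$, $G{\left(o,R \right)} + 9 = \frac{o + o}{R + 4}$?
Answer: $13928995$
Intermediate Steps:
$G{\left(o,R \right)} = -9 + \frac{2 o}{4 + R}$ ($G{\left(o,R \right)} = -9 + \frac{o + o}{R + 4} = -9 + \frac{2 o}{4 + R}$)
$X{\left(m,k \right)} = 8$ ($X{\left(m,k \right)} = 3 - -5 = 3 + 5 = 8$)
$r{\left(u,Z \right)} = 0$ ($r{\left(u,Z \right)} = 0 \cdot 8 = 0$)
$\left(4720 + 135\right) \left(2843 + \left(G{\left(-1,6 \right)} r{\left(4,-1 \right)} + 26\right)\right) = \left(4720 + 135\right) \left(2843 + \left(\frac{-36 - 54 + 2 \left(-1\right)}{4 + 6} \cdot 0 + 26\right)\right) = 4855 \left(2843 + \left(\frac{-36 - 54 - 2}{10} \cdot 0 + 26\right)\right) = 4855 \left(2843 + \left(\frac{1}{10} \left(-92\right) 0 + 26\right)\right) = 4855 \left(2843 + \left(\left(- \frac{46}{5}\right) 0 + 26\right)\right) = 4855 \left(2843 + \left(0 + 26\right)\right) = 4855 \left(2843 + 26\right) = 4855 \cdot 2869 = 13928995$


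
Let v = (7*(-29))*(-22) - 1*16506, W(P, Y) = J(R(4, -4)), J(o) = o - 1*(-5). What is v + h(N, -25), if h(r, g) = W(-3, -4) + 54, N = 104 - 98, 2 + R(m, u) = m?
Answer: -11979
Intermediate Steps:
R(m, u) = -2 + m
J(o) = 5 + o (J(o) = o + 5 = 5 + o)
W(P, Y) = 7 (W(P, Y) = 5 + (-2 + 4) = 5 + 2 = 7)
v = -12040 (v = -203*(-22) - 16506 = 4466 - 16506 = -12040)
N = 6
h(r, g) = 61 (h(r, g) = 7 + 54 = 61)
v + h(N, -25) = -12040 + 61 = -11979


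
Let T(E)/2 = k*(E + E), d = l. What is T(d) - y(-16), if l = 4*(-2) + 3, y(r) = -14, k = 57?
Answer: -1126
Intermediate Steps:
l = -5 (l = -8 + 3 = -5)
d = -5
T(E) = 228*E (T(E) = 2*(57*(E + E)) = 2*(57*(2*E)) = 2*(114*E) = 228*E)
T(d) - y(-16) = 228*(-5) - 1*(-14) = -1140 + 14 = -1126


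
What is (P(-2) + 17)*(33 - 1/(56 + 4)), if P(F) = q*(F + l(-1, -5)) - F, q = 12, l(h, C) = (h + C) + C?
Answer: -271123/60 ≈ -4518.7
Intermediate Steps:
l(h, C) = h + 2*C (l(h, C) = (C + h) + C = h + 2*C)
P(F) = -132 + 11*F (P(F) = 12*(F + (-1 + 2*(-5))) - F = 12*(F + (-1 - 10)) - F = 12*(F - 11) - F = 12*(-11 + F) - F = (-132 + 12*F) - F = -132 + 11*F)
(P(-2) + 17)*(33 - 1/(56 + 4)) = ((-132 + 11*(-2)) + 17)*(33 - 1/(56 + 4)) = ((-132 - 22) + 17)*(33 - 1/60) = (-154 + 17)*(33 - 1*1/60) = -137*(33 - 1/60) = -137*1979/60 = -271123/60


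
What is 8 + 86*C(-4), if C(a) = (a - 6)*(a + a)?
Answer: 6888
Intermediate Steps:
C(a) = 2*a*(-6 + a) (C(a) = (-6 + a)*(2*a) = 2*a*(-6 + a))
8 + 86*C(-4) = 8 + 86*(2*(-4)*(-6 - 4)) = 8 + 86*(2*(-4)*(-10)) = 8 + 86*80 = 8 + 6880 = 6888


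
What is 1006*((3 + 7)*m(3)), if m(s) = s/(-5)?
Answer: -6036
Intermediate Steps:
m(s) = -s/5 (m(s) = s*(-⅕) = -s/5)
1006*((3 + 7)*m(3)) = 1006*((3 + 7)*(-⅕*3)) = 1006*(10*(-⅗)) = 1006*(-6) = -6036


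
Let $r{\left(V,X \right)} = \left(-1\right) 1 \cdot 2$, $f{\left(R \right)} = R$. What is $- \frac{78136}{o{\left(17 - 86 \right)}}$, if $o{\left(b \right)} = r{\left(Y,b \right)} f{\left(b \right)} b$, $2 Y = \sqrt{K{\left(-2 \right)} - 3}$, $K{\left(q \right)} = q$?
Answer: $\frac{39068}{4761} \approx 8.2058$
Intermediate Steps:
$Y = \frac{i \sqrt{5}}{2}$ ($Y = \frac{\sqrt{-2 - 3}}{2} = \frac{\sqrt{-5}}{2} = \frac{i \sqrt{5}}{2} \approx 1.118 i$)
$r{\left(V,X \right)} = -2$ ($r{\left(V,X \right)} = \left(-1\right) 2 = -2$)
$o{\left(b \right)} = - 2 b^{2}$ ($o{\left(b \right)} = - 2 b b = - 2 b^{2}$)
$- \frac{78136}{o{\left(17 - 86 \right)}} = - \frac{78136}{\left(-2\right) \left(17 - 86\right)^{2}} = - \frac{78136}{\left(-2\right) \left(-69\right)^{2}} = - \frac{78136}{\left(-2\right) 4761} = - \frac{78136}{-9522} = \left(-78136\right) \left(- \frac{1}{9522}\right) = \frac{39068}{4761}$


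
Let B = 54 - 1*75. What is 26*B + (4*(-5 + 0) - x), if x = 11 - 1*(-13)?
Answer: -590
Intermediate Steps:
x = 24 (x = 11 + 13 = 24)
B = -21 (B = 54 - 75 = -21)
26*B + (4*(-5 + 0) - x) = 26*(-21) + (4*(-5 + 0) - 1*24) = -546 + (4*(-5) - 24) = -546 + (-20 - 24) = -546 - 44 = -590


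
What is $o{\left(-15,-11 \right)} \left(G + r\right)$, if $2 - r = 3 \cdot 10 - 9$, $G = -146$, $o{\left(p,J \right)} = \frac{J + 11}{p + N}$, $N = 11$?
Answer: $0$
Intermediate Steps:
$o{\left(p,J \right)} = \frac{11 + J}{11 + p}$ ($o{\left(p,J \right)} = \frac{J + 11}{p + 11} = \frac{11 + J}{11 + p}$)
$r = -19$ ($r = 2 - \left(3 \cdot 10 - 9\right) = 2 - \left(30 - 9\right) = 2 - 21 = -19$)
$o{\left(-15,-11 \right)} \left(G + r\right) = \frac{11 - 11}{11 - 15} \left(-146 - 19\right) = \frac{1}{-4} \cdot 0 \left(-165\right) = \left(- \frac{1}{4}\right) 0 \left(-165\right) = 0 \left(-165\right) = 0$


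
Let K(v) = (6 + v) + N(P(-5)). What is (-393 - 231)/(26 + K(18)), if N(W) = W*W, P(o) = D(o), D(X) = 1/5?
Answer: -5200/417 ≈ -12.470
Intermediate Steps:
D(X) = ⅕
P(o) = ⅕
N(W) = W²
K(v) = 151/25 + v (K(v) = (6 + v) + (⅕)² = (6 + v) + 1/25 = 151/25 + v)
(-393 - 231)/(26 + K(18)) = (-393 - 231)/(26 + (151/25 + 18)) = -624/(26 + 601/25) = -624/1251/25 = -624*25/1251 = -5200/417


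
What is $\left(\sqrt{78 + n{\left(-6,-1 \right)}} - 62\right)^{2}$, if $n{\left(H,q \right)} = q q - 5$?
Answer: $\left(62 - \sqrt{74}\right)^{2} \approx 2851.3$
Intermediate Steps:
$n{\left(H,q \right)} = -5 + q^{2}$ ($n{\left(H,q \right)} = q^{2} - 5 = -5 + q^{2}$)
$\left(\sqrt{78 + n{\left(-6,-1 \right)}} - 62\right)^{2} = \left(\sqrt{78 - \left(5 - \left(-1\right)^{2}\right)} - 62\right)^{2} = \left(\sqrt{78 + \left(-5 + 1\right)} - 62\right)^{2} = \left(\sqrt{78 - 4} - 62\right)^{2} = \left(\sqrt{74} - 62\right)^{2} = \left(-62 + \sqrt{74}\right)^{2}$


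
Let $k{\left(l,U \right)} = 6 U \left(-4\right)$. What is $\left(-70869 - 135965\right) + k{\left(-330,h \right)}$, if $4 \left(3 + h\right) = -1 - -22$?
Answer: $-206888$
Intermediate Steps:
$h = \frac{9}{4}$ ($h = -3 + \frac{-1 - -22}{4} = -3 + \frac{-1 + 22}{4} = -3 + \frac{1}{4} \cdot 21 = -3 + \frac{21}{4} = \frac{9}{4} \approx 2.25$)
$k{\left(l,U \right)} = - 24 U$
$\left(-70869 - 135965\right) + k{\left(-330,h \right)} = \left(-70869 - 135965\right) - 54 = -206834 - 54 = -206888$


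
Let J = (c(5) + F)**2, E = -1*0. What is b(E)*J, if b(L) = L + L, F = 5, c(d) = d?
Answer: 0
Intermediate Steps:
E = 0
b(L) = 2*L
J = 100 (J = (5 + 5)**2 = 10**2 = 100)
b(E)*J = (2*0)*100 = 0*100 = 0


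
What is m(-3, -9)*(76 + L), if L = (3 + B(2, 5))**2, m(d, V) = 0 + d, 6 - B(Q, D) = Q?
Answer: -375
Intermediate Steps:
B(Q, D) = 6 - Q
m(d, V) = d
L = 49 (L = (3 + (6 - 1*2))**2 = (3 + (6 - 2))**2 = (3 + 4)**2 = 7**2 = 49)
m(-3, -9)*(76 + L) = -3*(76 + 49) = -3*125 = -375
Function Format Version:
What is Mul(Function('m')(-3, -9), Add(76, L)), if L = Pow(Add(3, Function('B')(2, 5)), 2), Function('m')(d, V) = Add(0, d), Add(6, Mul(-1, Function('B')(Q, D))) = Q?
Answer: -375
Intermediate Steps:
Function('B')(Q, D) = Add(6, Mul(-1, Q))
Function('m')(d, V) = d
L = 49 (L = Pow(Add(3, Add(6, Mul(-1, 2))), 2) = Pow(Add(3, Add(6, -2)), 2) = Pow(Add(3, 4), 2) = Pow(7, 2) = 49)
Mul(Function('m')(-3, -9), Add(76, L)) = Mul(-3, Add(76, 49)) = Mul(-3, 125) = -375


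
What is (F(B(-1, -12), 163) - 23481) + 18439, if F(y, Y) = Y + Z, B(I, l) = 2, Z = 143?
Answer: -4736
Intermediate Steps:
F(y, Y) = 143 + Y (F(y, Y) = Y + 143 = 143 + Y)
(F(B(-1, -12), 163) - 23481) + 18439 = ((143 + 163) - 23481) + 18439 = (306 - 23481) + 18439 = -23175 + 18439 = -4736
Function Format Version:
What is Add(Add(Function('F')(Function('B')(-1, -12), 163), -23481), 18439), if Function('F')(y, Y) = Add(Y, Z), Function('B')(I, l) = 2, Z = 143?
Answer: -4736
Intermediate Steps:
Function('F')(y, Y) = Add(143, Y) (Function('F')(y, Y) = Add(Y, 143) = Add(143, Y))
Add(Add(Function('F')(Function('B')(-1, -12), 163), -23481), 18439) = Add(Add(Add(143, 163), -23481), 18439) = Add(Add(306, -23481), 18439) = Add(-23175, 18439) = -4736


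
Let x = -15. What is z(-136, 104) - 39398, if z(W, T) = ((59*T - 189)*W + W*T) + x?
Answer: -862349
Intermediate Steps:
z(W, T) = -15 + T*W + W*(-189 + 59*T) (z(W, T) = ((59*T - 189)*W + W*T) - 15 = ((-189 + 59*T)*W + T*W) - 15 = (W*(-189 + 59*T) + T*W) - 15 = (T*W + W*(-189 + 59*T)) - 15 = -15 + T*W + W*(-189 + 59*T))
z(-136, 104) - 39398 = (-15 - 189*(-136) + 60*104*(-136)) - 39398 = (-15 + 25704 - 848640) - 39398 = -822951 - 39398 = -862349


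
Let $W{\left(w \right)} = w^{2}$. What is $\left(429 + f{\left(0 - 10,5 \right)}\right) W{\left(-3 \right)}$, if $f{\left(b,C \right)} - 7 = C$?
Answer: $3969$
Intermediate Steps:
$f{\left(b,C \right)} = 7 + C$
$\left(429 + f{\left(0 - 10,5 \right)}\right) W{\left(-3 \right)} = \left(429 + \left(7 + 5\right)\right) \left(-3\right)^{2} = \left(429 + 12\right) 9 = 441 \cdot 9 = 3969$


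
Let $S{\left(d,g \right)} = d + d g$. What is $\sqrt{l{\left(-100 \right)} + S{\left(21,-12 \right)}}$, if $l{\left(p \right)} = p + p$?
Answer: $i \sqrt{431} \approx 20.761 i$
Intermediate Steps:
$l{\left(p \right)} = 2 p$
$\sqrt{l{\left(-100 \right)} + S{\left(21,-12 \right)}} = \sqrt{2 \left(-100\right) + 21 \left(1 - 12\right)} = \sqrt{-200 + 21 \left(-11\right)} = \sqrt{-200 - 231} = \sqrt{-431} = i \sqrt{431}$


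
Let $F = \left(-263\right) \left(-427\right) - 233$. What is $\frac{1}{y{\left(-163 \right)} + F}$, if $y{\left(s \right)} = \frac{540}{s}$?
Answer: $\frac{163}{18266544} \approx 8.9234 \cdot 10^{-6}$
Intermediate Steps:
$F = 112068$ ($F = 112301 - 233 = 112068$)
$\frac{1}{y{\left(-163 \right)} + F} = \frac{1}{\frac{540}{-163} + 112068} = \frac{1}{540 \left(- \frac{1}{163}\right) + 112068} = \frac{1}{- \frac{540}{163} + 112068} = \frac{1}{\frac{18266544}{163}} = \frac{163}{18266544}$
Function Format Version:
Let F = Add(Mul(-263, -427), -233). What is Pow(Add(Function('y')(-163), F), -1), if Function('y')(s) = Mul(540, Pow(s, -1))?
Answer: Rational(163, 18266544) ≈ 8.9234e-6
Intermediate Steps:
F = 112068 (F = Add(112301, -233) = 112068)
Pow(Add(Function('y')(-163), F), -1) = Pow(Add(Mul(540, Pow(-163, -1)), 112068), -1) = Pow(Add(Mul(540, Rational(-1, 163)), 112068), -1) = Pow(Add(Rational(-540, 163), 112068), -1) = Pow(Rational(18266544, 163), -1) = Rational(163, 18266544)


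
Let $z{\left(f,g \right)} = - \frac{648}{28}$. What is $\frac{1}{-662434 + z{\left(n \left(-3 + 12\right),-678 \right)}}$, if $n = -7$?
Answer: $- \frac{7}{4637200} \approx -1.5095 \cdot 10^{-6}$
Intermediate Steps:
$z{\left(f,g \right)} = - \frac{162}{7}$ ($z{\left(f,g \right)} = \left(-648\right) \frac{1}{28} = - \frac{162}{7}$)
$\frac{1}{-662434 + z{\left(n \left(-3 + 12\right),-678 \right)}} = \frac{1}{-662434 - \frac{162}{7}} = \frac{1}{- \frac{4637200}{7}} = - \frac{7}{4637200}$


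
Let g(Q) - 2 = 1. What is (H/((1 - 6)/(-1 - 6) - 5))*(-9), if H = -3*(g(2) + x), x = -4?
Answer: 63/10 ≈ 6.3000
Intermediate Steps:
g(Q) = 3 (g(Q) = 2 + 1 = 3)
H = 3 (H = -3*(3 - 4) = -3*(-1) = 3)
(H/((1 - 6)/(-1 - 6) - 5))*(-9) = (3/((1 - 6)/(-1 - 6) - 5))*(-9) = (3/(-5/(-7) - 5))*(-9) = (3/(-5*(-1/7) - 5))*(-9) = (3/(5/7 - 5))*(-9) = (3/(-30/7))*(-9) = -7/30*3*(-9) = -7/10*(-9) = 63/10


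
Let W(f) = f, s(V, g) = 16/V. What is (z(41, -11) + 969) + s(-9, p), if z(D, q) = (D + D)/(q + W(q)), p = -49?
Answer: 95386/99 ≈ 963.50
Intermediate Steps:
z(D, q) = D/q (z(D, q) = (D + D)/(q + q) = (2*D)/((2*q)) = (2*D)*(1/(2*q)) = D/q)
(z(41, -11) + 969) + s(-9, p) = (41/(-11) + 969) + 16/(-9) = (41*(-1/11) + 969) + 16*(-⅑) = (-41/11 + 969) - 16/9 = 10618/11 - 16/9 = 95386/99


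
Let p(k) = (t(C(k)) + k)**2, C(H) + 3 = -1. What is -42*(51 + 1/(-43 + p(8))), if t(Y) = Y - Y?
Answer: -2144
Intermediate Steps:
C(H) = -4 (C(H) = -3 - 1 = -4)
t(Y) = 0
p(k) = k**2 (p(k) = (0 + k)**2 = k**2)
-42*(51 + 1/(-43 + p(8))) = -42*(51 + 1/(-43 + 8**2)) = -42*(51 + 1/(-43 + 64)) = -42*(51 + 1/21) = -42*1072/21 = -2144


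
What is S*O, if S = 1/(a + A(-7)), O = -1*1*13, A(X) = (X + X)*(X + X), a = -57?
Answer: -13/139 ≈ -0.093525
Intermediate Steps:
A(X) = 4*X**2 (A(X) = (2*X)*(2*X) = 4*X**2)
O = -13 (O = -1*13 = -13)
S = 1/139 (S = 1/(-57 + 4*(-7)**2) = 1/(-57 + 4*49) = 1/(-57 + 196) = 1/139 ≈ 0.0071942)
S*O = (1/139)*(-13) = -13/139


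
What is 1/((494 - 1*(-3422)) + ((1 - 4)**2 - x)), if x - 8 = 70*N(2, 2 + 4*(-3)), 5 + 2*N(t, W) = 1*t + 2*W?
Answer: 1/4722 ≈ 0.00021177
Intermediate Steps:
N(t, W) = -5/2 + W + t/2 (N(t, W) = -5/2 + (1*t + 2*W)/2 = -5/2 + (t + 2*W)/2 = -5/2 + (W + t/2) = -5/2 + W + t/2)
x = -797 (x = 8 + 70*(-5/2 + (2 + 4*(-3)) + (1/2)*2) = 8 + 70*(-5/2 + (2 - 12) + 1) = 8 + 70*(-5/2 - 10 + 1) = 8 + 70*(-23/2) = 8 - 805 = -797)
1/((494 - 1*(-3422)) + ((1 - 4)**2 - x)) = 1/((494 - 1*(-3422)) + ((1 - 4)**2 - 1*(-797))) = 1/((494 + 3422) + ((-3)**2 + 797)) = 1/(3916 + (9 + 797)) = 1/(3916 + 806) = 1/4722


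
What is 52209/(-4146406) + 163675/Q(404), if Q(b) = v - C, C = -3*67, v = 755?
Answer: 339306545123/1981982068 ≈ 171.20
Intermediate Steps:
C = -201
Q(b) = 956 (Q(b) = 755 - 1*(-201) = 755 + 201 = 956)
52209/(-4146406) + 163675/Q(404) = 52209/(-4146406) + 163675/956 = 52209*(-1/4146406) + 163675*(1/956) = -52209/4146406 + 163675/956 = 339306545123/1981982068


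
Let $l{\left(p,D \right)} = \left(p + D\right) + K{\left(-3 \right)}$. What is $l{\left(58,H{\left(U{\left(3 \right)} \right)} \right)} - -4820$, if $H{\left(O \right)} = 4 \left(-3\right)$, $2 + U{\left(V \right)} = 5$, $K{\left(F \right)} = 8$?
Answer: $4874$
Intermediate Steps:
$U{\left(V \right)} = 3$ ($U{\left(V \right)} = -2 + 5 = 3$)
$H{\left(O \right)} = -12$
$l{\left(p,D \right)} = 8 + D + p$ ($l{\left(p,D \right)} = \left(p + D\right) + 8 = \left(D + p\right) + 8 = 8 + D + p$)
$l{\left(58,H{\left(U{\left(3 \right)} \right)} \right)} - -4820 = \left(8 - 12 + 58\right) - -4820 = 54 + 4820 = 4874$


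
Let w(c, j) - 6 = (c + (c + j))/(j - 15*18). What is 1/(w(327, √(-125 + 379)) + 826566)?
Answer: 389915407/322292208667495 + 6*√254/322292208667495 ≈ 1.2098e-6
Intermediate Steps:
w(c, j) = 6 + (j + 2*c)/(-270 + j) (w(c, j) = 6 + (c + (c + j))/(j - 15*18) = 6 + (j + 2*c)/(j - 270) = 6 + (j + 2*c)/(-270 + j))
1/(w(327, √(-125 + 379)) + 826566) = 1/((-1620 + 2*327 + 7*√(-125 + 379))/(-270 + √(-125 + 379)) + 826566) = 1/((-1620 + 654 + 7*√254)/(-270 + √254) + 826566) = 1/((-966 + 7*√254)/(-270 + √254) + 826566) = 1/(826566 + (-966 + 7*√254)/(-270 + √254))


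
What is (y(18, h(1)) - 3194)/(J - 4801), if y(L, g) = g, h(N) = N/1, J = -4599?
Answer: 3193/9400 ≈ 0.33968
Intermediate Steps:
h(N) = N (h(N) = N*1 = N)
(y(18, h(1)) - 3194)/(J - 4801) = (1 - 3194)/(-4599 - 4801) = -3193/(-9400) = -3193*(-1/9400) = 3193/9400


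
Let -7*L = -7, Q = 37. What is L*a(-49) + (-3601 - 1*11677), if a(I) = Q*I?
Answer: -17091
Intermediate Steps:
L = 1 (L = -⅐*(-7) = 1)
a(I) = 37*I
L*a(-49) + (-3601 - 1*11677) = 1*(37*(-49)) + (-3601 - 1*11677) = 1*(-1813) + (-3601 - 11677) = -1813 - 15278 = -17091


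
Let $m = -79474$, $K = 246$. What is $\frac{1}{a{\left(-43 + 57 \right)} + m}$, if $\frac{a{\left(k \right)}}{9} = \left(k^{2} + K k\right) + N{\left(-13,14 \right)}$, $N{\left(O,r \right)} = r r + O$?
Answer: $- \frac{1}{45067} \approx -2.2189 \cdot 10^{-5}$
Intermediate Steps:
$N{\left(O,r \right)} = O + r^{2}$ ($N{\left(O,r \right)} = r^{2} + O = O + r^{2}$)
$a{\left(k \right)} = 1647 + 9 k^{2} + 2214 k$ ($a{\left(k \right)} = 9 \left(\left(k^{2} + 246 k\right) - \left(13 - 14^{2}\right)\right) = 9 \left(\left(k^{2} + 246 k\right) + \left(-13 + 196\right)\right) = 9 \left(\left(k^{2} + 246 k\right) + 183\right) = 9 \left(183 + k^{2} + 246 k\right) = 1647 + 9 k^{2} + 2214 k$)
$\frac{1}{a{\left(-43 + 57 \right)} + m} = \frac{1}{\left(1647 + 9 \left(-43 + 57\right)^{2} + 2214 \left(-43 + 57\right)\right) - 79474} = \frac{1}{\left(1647 + 9 \cdot 14^{2} + 2214 \cdot 14\right) - 79474} = \frac{1}{\left(1647 + 9 \cdot 196 + 30996\right) - 79474} = \frac{1}{\left(1647 + 1764 + 30996\right) - 79474} = \frac{1}{34407 - 79474} = \frac{1}{-45067} = - \frac{1}{45067}$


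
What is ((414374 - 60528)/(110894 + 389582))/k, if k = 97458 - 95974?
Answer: 176923/371353192 ≈ 0.00047643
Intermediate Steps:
k = 1484
((414374 - 60528)/(110894 + 389582))/k = ((414374 - 60528)/(110894 + 389582))/1484 = (353846/500476)*(1/1484) = (353846*(1/500476))*(1/1484) = (176923/250238)*(1/1484) = 176923/371353192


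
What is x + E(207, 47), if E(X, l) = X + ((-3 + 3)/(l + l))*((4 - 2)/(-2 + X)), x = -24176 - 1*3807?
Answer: -27776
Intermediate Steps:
x = -27983 (x = -24176 - 3807 = -27983)
E(X, l) = X (E(X, l) = X + (0/((2*l)))*(2/(-2 + X)) = X + (0*(1/(2*l)))*(2/(-2 + X)) = X + 0*(2/(-2 + X)) = X + 0 = X)
x + E(207, 47) = -27983 + 207 = -27776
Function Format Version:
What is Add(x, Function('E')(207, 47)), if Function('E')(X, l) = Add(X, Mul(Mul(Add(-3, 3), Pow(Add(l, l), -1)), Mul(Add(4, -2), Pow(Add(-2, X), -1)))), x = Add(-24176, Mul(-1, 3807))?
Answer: -27776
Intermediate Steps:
x = -27983 (x = Add(-24176, -3807) = -27983)
Function('E')(X, l) = X (Function('E')(X, l) = Add(X, Mul(Mul(0, Pow(Mul(2, l), -1)), Mul(2, Pow(Add(-2, X), -1)))) = Add(X, Mul(Mul(0, Mul(Rational(1, 2), Pow(l, -1))), Mul(2, Pow(Add(-2, X), -1)))) = Add(X, Mul(0, Mul(2, Pow(Add(-2, X), -1)))) = Add(X, 0) = X)
Add(x, Function('E')(207, 47)) = Add(-27983, 207) = -27776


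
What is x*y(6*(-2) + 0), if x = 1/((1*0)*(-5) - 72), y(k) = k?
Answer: ⅙ ≈ 0.16667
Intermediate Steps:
x = -1/72 (x = 1/(0*(-5) - 72) = 1/(0 - 72) = 1/(-72) = -1/72 ≈ -0.013889)
x*y(6*(-2) + 0) = -(6*(-2) + 0)/72 = -(-12 + 0)/72 = -1/72*(-12) = ⅙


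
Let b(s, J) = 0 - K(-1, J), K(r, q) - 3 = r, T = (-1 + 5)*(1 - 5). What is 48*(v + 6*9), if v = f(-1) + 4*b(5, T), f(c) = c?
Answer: 2160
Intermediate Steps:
T = -16 (T = 4*(-4) = -16)
K(r, q) = 3 + r
b(s, J) = -2 (b(s, J) = 0 - (3 - 1) = 0 - 1*2 = 0 - 2 = -2)
v = -9 (v = -1 + 4*(-2) = -1 - 8 = -9)
48*(v + 6*9) = 48*(-9 + 6*9) = 48*(-9 + 54) = 48*45 = 2160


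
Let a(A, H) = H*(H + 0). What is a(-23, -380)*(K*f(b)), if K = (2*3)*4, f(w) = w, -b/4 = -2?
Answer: 27724800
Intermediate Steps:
b = 8 (b = -4*(-2) = 8)
K = 24 (K = 6*4 = 24)
a(A, H) = H² (a(A, H) = H*H = H²)
a(-23, -380)*(K*f(b)) = (-380)²*(24*8) = 144400*192 = 27724800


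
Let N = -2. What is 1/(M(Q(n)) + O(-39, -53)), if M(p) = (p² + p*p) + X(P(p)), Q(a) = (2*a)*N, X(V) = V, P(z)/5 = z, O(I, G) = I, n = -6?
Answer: 1/1233 ≈ 0.00081103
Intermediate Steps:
P(z) = 5*z
Q(a) = -4*a (Q(a) = (2*a)*(-2) = -4*a)
M(p) = 2*p² + 5*p (M(p) = (p² + p*p) + 5*p = (p² + p²) + 5*p = 2*p² + 5*p)
1/(M(Q(n)) + O(-39, -53)) = 1/((-4*(-6))*(5 + 2*(-4*(-6))) - 39) = 1/(24*(5 + 2*24) - 39) = 1/(24*(5 + 48) - 39) = 1/(24*53 - 39) = 1/(1272 - 39) = 1/1233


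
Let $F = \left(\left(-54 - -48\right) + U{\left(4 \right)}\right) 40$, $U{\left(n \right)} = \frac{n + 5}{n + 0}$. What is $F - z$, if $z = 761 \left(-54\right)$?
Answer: $40944$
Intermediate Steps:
$U{\left(n \right)} = \frac{5 + n}{n}$
$z = -41094$
$F = -150$ ($F = \left(\left(-54 - -48\right) + \frac{5 + 4}{4}\right) 40 = \left(\left(-54 + 48\right) + \frac{1}{4} \cdot 9\right) 40 = \left(-6 + \frac{9}{4}\right) 40 = \left(- \frac{15}{4}\right) 40 = -150$)
$F - z = -150 - -41094 = -150 + 41094 = 40944$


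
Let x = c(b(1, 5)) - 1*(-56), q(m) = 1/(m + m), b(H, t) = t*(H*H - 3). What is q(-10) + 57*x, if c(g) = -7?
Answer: 55859/20 ≈ 2792.9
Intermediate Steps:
b(H, t) = t*(-3 + H²) (b(H, t) = t*(H² - 3) = t*(-3 + H²))
q(m) = 1/(2*m)
x = 49 (x = -7 - 1*(-56) = -7 + 56 = 49)
q(-10) + 57*x = (½)/(-10) + 57*49 = (½)*(-⅒) + 2793 = -1/20 + 2793 = 55859/20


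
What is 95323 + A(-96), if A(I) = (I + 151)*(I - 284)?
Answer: 74423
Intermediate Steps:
A(I) = (-284 + I)*(151 + I) (A(I) = (151 + I)*(-284 + I) = (-284 + I)*(151 + I))
95323 + A(-96) = 95323 + (-42884 + (-96)**2 - 133*(-96)) = 95323 + (-42884 + 9216 + 12768) = 95323 - 20900 = 74423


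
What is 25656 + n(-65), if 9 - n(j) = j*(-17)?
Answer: 24560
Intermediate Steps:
n(j) = 9 + 17*j (n(j) = 9 - j*(-17) = 9 - (-17)*j = 9 + 17*j)
25656 + n(-65) = 25656 + (9 + 17*(-65)) = 25656 + (9 - 1105) = 25656 - 1096 = 24560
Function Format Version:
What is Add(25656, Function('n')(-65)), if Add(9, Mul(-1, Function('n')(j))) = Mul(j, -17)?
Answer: 24560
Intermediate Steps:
Function('n')(j) = Add(9, Mul(17, j)) (Function('n')(j) = Add(9, Mul(-1, Mul(j, -17))) = Add(9, Mul(-1, Mul(-17, j))) = Add(9, Mul(17, j)))
Add(25656, Function('n')(-65)) = Add(25656, Add(9, Mul(17, -65))) = Add(25656, Add(9, -1105)) = Add(25656, -1096) = 24560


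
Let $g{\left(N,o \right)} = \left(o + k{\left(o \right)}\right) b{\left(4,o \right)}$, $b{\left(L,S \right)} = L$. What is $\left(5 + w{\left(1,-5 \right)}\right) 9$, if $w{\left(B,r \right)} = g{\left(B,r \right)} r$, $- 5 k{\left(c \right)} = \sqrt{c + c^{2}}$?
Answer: $945 + 72 \sqrt{5} \approx 1106.0$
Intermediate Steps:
$k{\left(c \right)} = - \frac{\sqrt{c + c^{2}}}{5}$
$g{\left(N,o \right)} = 4 o - \frac{4 \sqrt{o \left(1 + o\right)}}{5}$ ($g{\left(N,o \right)} = \left(o - \frac{\sqrt{o \left(1 + o\right)}}{5}\right) 4 = 4 o - \frac{4 \sqrt{o \left(1 + o\right)}}{5}$)
$w{\left(B,r \right)} = r \left(4 r - \frac{4 \sqrt{r \left(1 + r\right)}}{5}\right)$ ($w{\left(B,r \right)} = \left(4 r - \frac{4 \sqrt{r \left(1 + r\right)}}{5}\right) r = r \left(4 r - \frac{4 \sqrt{r \left(1 + r\right)}}{5}\right)$)
$\left(5 + w{\left(1,-5 \right)}\right) 9 = \left(5 + \frac{4}{5} \left(-5\right) \left(- \sqrt{- 5 \left(1 - 5\right)} + 5 \left(-5\right)\right)\right) 9 = \left(5 + \frac{4}{5} \left(-5\right) \left(- \sqrt{\left(-5\right) \left(-4\right)} - 25\right)\right) 9 = \left(5 + \frac{4}{5} \left(-5\right) \left(- \sqrt{20} - 25\right)\right) 9 = \left(5 + \frac{4}{5} \left(-5\right) \left(- 2 \sqrt{5} - 25\right)\right) 9 = \left(5 + \frac{4}{5} \left(-5\right) \left(-25 - 2 \sqrt{5}\right)\right) 9 = \left(5 + \left(100 + 8 \sqrt{5}\right)\right) 9 = \left(105 + 8 \sqrt{5}\right) 9 = 945 + 72 \sqrt{5}$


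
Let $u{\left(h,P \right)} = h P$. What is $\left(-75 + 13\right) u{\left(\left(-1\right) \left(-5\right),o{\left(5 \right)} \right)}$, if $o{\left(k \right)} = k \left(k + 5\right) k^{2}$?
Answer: $-387500$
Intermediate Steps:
$o{\left(k \right)} = k^{3} \left(5 + k\right)$ ($o{\left(k \right)} = k \left(5 + k\right) k^{2} = k^{3} \left(5 + k\right)$)
$u{\left(h,P \right)} = P h$
$\left(-75 + 13\right) u{\left(\left(-1\right) \left(-5\right),o{\left(5 \right)} \right)} = \left(-75 + 13\right) 5^{3} \left(5 + 5\right) \left(\left(-1\right) \left(-5\right)\right) = - 62 \cdot 125 \cdot 10 \cdot 5 = - 62 \cdot 1250 \cdot 5 = \left(-62\right) 6250 = -387500$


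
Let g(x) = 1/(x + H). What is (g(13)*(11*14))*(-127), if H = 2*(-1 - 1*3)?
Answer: -19558/5 ≈ -3911.6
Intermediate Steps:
H = -8 (H = 2*(-1 - 3) = 2*(-4) = -8)
g(x) = 1/(-8 + x) (g(x) = 1/(x - 8) = 1/(-8 + x))
(g(13)*(11*14))*(-127) = ((11*14)/(-8 + 13))*(-127) = (154/5)*(-127) = -19558/5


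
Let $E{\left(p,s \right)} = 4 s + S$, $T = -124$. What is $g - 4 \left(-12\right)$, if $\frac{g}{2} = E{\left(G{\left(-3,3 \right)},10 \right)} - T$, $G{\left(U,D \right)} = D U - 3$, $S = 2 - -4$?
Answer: $388$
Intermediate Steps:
$S = 6$ ($S = 2 + 4 = 6$)
$G{\left(U,D \right)} = -3 + D U$
$E{\left(p,s \right)} = 6 + 4 s$ ($E{\left(p,s \right)} = 4 s + 6 = 6 + 4 s$)
$g = 340$ ($g = 2 \left(\left(6 + 4 \cdot 10\right) - -124\right) = 2 \left(\left(6 + 40\right) + 124\right) = 2 \left(46 + 124\right) = 2 \cdot 170 = 340$)
$g - 4 \left(-12\right) = 340 - 4 \left(-12\right) = 340 - -48 = 340 + 48 = 388$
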